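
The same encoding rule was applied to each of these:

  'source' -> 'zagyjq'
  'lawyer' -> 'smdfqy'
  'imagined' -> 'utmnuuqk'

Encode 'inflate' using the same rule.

uumsmaq

The shift depends on letter class: consonant s→z is +7, but vowel o→a is +12. The rule splits by letter class: vowels +12, consonants +7.
Applying it to inflate: i(vowel)+12=u, n(cons)+7=u, f(cons)+7=m, l(cons)+7=s, a(vowel)+12=m, t(cons)+7=a, e(vowel)+12=q.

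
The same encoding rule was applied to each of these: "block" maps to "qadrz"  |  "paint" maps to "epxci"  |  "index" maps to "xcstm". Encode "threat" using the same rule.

Compare letters: b→q is +15, l→a is +15, o→d is +15 — a constant shift. This is a Caesar cipher with shift 15.
On threat: t+15=i, h+15=w, r+15=g, e+15=t, a+15=p, t+15=i.

iwgtpi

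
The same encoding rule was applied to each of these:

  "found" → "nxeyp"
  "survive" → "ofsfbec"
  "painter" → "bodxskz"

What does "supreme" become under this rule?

owobzec

Read the word backwards and shift each letter +10.
On supreme: reverse → emerpus; then shift: e+10=o, m+10=w, e+10=o, r+10=b, p+10=z, u+10=e, s+10=c.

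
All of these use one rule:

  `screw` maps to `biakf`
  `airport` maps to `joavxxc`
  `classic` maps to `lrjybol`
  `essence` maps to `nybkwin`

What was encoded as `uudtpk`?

lounge

It's a Vigenère-style cipher with numeric key [9,6]: position i shifts by key[i mod 2].
Decoding uudtpk: u−9=l, u−6=o, d−9=u, t−6=n, p−9=g, k−6=e.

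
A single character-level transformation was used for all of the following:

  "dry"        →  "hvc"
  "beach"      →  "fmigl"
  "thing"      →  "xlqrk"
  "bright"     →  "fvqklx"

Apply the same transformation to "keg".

omk

The rule splits by letter class: vowels +8, consonants +4.
On keg: k(cons)+4=o, e(vowel)+8=m, g(cons)+4=k.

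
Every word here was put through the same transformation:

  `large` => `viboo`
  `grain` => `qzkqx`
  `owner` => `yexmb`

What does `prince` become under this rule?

zzsvmm

Shifts by position in large: pos 0: l→v (+10), pos 1: a→i (+8), pos 2: r→b (+10), pos 3: g→o (+8) — repeating every 2. The shifts repeat in a cycle of length 2: positions 0,1,… shift by +10, +8, then the pattern repeats.
On prince: p+10=z, r+8=z, i+10=s, n+8=v, c+10=m, e+8=m.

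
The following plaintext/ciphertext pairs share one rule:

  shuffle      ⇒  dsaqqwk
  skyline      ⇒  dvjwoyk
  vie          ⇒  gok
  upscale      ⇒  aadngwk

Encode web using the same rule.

The shift depends on letter class: consonant s→d is +11, but vowel u→a is +6. The rule splits by letter class: vowels +6, consonants +11.
On web: w(cons)+11=h, e(vowel)+6=k, b(cons)+11=m.

hkm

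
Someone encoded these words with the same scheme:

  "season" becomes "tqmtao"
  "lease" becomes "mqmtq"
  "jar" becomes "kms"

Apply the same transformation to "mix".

nuy

The shift depends on letter class: consonant s→t is +1, but vowel e→q is +12. Vowels shift forward by 12 and consonants shift forward by 1.
Applying it to mix: m(cons)+1=n, i(vowel)+12=u, x(cons)+1=y.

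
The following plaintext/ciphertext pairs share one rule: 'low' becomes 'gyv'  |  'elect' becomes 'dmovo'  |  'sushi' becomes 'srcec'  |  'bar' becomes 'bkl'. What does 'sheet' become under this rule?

The output letters match the input read backwards, each shifted +10: low reversed is wol. Two steps: reverse the string, then apply a Caesar shift of +10.
For sheet: reverse → teehs; then shift: t+10=d, e+10=o, e+10=o, h+10=r, s+10=c.

doorc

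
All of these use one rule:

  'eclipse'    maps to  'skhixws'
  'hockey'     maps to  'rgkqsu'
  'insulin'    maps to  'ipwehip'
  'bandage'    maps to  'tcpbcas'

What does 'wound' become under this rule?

mgepb

e(4)→s(18) and c(2)→k(10) fit y≡17x+2 (mod 26); the inverse of 17 mod 26 is 23. Each letter's alphabet position (a=0..z=25) is mapped through 17·x+2 mod 26 — an affine cipher.
On wound: w(22)→17·22+2≡12=m; o(14)→17·14+2≡6=g; u(20)→17·20+2≡4=e; n(13)→17·13+2≡15=p; d(3)→17·3+2≡1=b (all mod 26).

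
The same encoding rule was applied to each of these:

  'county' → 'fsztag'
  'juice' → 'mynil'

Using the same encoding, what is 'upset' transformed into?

In county: c→f is +3, o→s is +4, u→z is +5, n→t is +6 — the shift increases by 1 each position. The shift increases by 1 at each position, starting from +3: 3, 4, 5, ….
On upset: u+3=x, p+4=t, s+5=x, e+6=k, t+7=a.

xtxka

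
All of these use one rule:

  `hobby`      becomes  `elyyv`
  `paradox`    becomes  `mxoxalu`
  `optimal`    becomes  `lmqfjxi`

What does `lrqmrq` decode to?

Each letter is shifted forward by 23 in the alphabet (a Caesar shift of +23).
Undoing it on lrqmrq: l−23=o, r−23=u, q−23=t, m−23=p, r−23=u, q−23=t.

output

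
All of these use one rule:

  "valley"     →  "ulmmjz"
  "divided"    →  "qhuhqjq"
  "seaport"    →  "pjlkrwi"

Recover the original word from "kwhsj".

prize

v(21)→u(20) and a(0)→l(11) fit y≡19x+11 (mod 26); the inverse of 19 mod 26 is 11. Each letter's alphabet position (a=0..z=25) is mapped through 19·x+11 mod 26 — an affine cipher.
Reversing it on kwhsj: k(10)→11·(10−11)≡15=p; w(22)→11·(22−11)≡17=r; h(7)→11·(7−11)≡8=i; s(18)→11·(18−11)≡25=z; j(9)→11·(9−11)≡4=e (all mod 26).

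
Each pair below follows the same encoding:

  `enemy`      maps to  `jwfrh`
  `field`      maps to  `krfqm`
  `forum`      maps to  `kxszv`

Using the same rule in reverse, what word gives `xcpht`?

stock

Shifts by position in enemy: pos 0: e→j (+5), pos 1: n→w (+9), pos 2: e→f (+1), pos 3: m→r (+5), pos 4: y→h (+9) — repeating every 3. It's a Vigenère-style cipher with numeric key [5,9,1]: position i shifts by key[i mod 3].
Undoing it on xcpht: x−5=s, c−9=t, p−1=o, h−5=c, t−9=k.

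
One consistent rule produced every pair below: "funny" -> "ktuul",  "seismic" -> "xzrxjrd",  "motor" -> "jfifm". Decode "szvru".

begin

This is an affine cipher: with a=0,…,z=25, each position x becomes (11x+7) mod 26.
Undoing it on szvru: s(18)→19·(18−7)≡1=b; z(25)→19·(25−7)≡4=e; v(21)→19·(21−7)≡6=g; r(17)→19·(17−7)≡8=i; u(20)→19·(20−7)≡13=n (all mod 26).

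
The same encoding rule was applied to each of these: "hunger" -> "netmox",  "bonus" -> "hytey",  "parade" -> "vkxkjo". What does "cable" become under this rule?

The shift depends on letter class: consonant h→n is +6, but vowel u→e is +10. Vowels shift forward by 10 and consonants shift forward by 6.
Applying it to cable: c(cons)+6=i, a(vowel)+10=k, b(cons)+6=h, l(cons)+6=r, e(vowel)+10=o.

ikhro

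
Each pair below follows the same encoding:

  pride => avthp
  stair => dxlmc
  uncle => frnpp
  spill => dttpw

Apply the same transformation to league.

Shifts by position in pride: pos 0: p→a (+11), pos 1: r→v (+4), pos 2: i→t (+11), pos 3: d→h (+4) — repeating every 2. It's a Vigenère-style cipher with numeric key [11,4]: position i shifts by key[i mod 2].
Applying it to league: l+11=w, e+4=i, a+11=l, g+4=k, u+11=f, e+4=i.

wilkfi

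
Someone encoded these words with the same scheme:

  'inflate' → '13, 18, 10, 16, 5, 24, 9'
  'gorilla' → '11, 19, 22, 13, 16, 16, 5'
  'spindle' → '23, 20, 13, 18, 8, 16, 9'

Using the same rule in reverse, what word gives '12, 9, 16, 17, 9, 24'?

i is letter #9 and maps to 13: an offset of 4. The number is (letter's place in the alphabet, a=1) + 4.
Undoing it on 12, 9, 16, 17, 9, 24: 12→(12−4)÷1=8=h, 9→(9−4)÷1=5=e, 16→(16−4)÷1=12=l, 17→(17−4)÷1=13=m, 9→(9−4)÷1=5=e, 24→(24−4)÷1=20=t.

helmet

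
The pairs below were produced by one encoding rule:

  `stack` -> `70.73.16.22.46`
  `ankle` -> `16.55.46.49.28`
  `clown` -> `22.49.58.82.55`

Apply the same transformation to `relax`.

67.28.49.16.85

s(#19)→70 and t(#20)→73: differences scale by 3, so n = 3·pos + 13. With a=1..z=26, the number is 3·pos + 13.
Applying it to relax: r=18→67, e=5→28, l=12→49, a=1→16, x=24→85.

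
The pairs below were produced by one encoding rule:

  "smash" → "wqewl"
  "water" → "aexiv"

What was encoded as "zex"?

vat

This is a Caesar cipher with shift 4.
Reversing it on zex: z−4=v, e−4=a, x−4=t.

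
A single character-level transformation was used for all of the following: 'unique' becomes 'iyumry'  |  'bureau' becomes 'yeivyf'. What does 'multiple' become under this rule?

iptmxpyq

Two steps: reverse the string, then apply a Caesar shift of +4.
For multiple: reverse → elpitlum; then shift: e+4=i, l+4=p, p+4=t, i+4=m, t+4=x, l+4=p, u+4=y, m+4=q.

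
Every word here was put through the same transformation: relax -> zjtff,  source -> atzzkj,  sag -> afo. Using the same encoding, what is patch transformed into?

xfbkp

The rule splits by letter class: vowels +5, consonants +8.
Applying it to patch: p(cons)+8=x, a(vowel)+5=f, t(cons)+8=b, c(cons)+8=k, h(cons)+8=p.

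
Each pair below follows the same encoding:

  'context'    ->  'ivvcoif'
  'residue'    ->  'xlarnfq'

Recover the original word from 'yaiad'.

start

In context: c→i is +6, o→v is +7, n→v is +8, t→c is +9 — the shift increases by 1 each position. The shift increases by 1 at each position, starting from +6: 6, 7, 8, ….
Undoing it on yaiad: y−6=s, a−7=t, i−8=a, a−9=r, d−10=t.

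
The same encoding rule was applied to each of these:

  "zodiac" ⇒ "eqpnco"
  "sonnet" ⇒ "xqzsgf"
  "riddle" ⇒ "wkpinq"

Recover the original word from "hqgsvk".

county

Shifts by position in zodiac: pos 0: z→e (+5), pos 1: o→q (+2), pos 2: d→p (+12), pos 3: i→n (+5), pos 4: a→c (+2), pos 5: c→o (+12) — repeating every 3. A repeating key of period 3 is used — shifts +5, +2, +12 over and over.
Undoing it on hqgsvk: h−5=c, q−2=o, g−12=u, s−5=n, v−2=t, k−12=y.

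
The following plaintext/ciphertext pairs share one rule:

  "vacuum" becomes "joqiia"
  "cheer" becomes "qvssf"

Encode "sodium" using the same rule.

gcrwia

Compare letters: v→j is +14, a→o is +14, c→q is +14 — a constant shift. This is a Caesar cipher with shift 14.
Applying it to sodium: s+14=g, o+14=c, d+14=r, i+14=w, u+14=i, m+14=a.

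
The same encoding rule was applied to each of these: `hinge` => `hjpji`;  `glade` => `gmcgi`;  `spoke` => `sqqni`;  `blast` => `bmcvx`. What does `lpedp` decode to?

local

In hinge: h→h is +0, i→j is +1, n→p is +2, g→j is +3 — the shift increases by 1 each position. The shift increases by 1 at each position, starting from +0: 0, 1, 2, ….
Reversing it on lpedp: l−0=l, p−1=o, e−2=c, d−3=a, p−4=l.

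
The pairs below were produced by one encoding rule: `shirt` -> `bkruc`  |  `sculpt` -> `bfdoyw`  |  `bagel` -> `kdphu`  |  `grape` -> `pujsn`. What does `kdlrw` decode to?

Shifts by position in shirt: pos 0: s→b (+9), pos 1: h→k (+3), pos 2: i→r (+9), pos 3: r→u (+3) — repeating every 2. It's a Vigenère-style cipher with numeric key [9,3]: position i shifts by key[i mod 2].
Decoding kdlrw: k−9=b, d−3=a, l−9=c, r−3=o, w−9=n.

bacon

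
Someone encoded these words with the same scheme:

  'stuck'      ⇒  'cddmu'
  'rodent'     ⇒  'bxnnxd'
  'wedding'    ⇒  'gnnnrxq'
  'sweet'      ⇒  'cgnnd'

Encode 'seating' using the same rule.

cnjdrxq

Vowels shift forward by 9 and consonants shift forward by 10.
For seating: s(cons)+10=c, e(vowel)+9=n, a(vowel)+9=j, t(cons)+10=d, i(vowel)+9=r, n(cons)+10=x, g(cons)+10=q.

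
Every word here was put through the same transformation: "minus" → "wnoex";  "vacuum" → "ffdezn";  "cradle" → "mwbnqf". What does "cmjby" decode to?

shirt

The shifts repeat in a cycle of length 3: positions 0,1,… shift by +10, +5, +1, then the pattern repeats.
Undoing it on cmjby: c−10=s, m−5=h, j−1=i, b−10=r, y−5=t.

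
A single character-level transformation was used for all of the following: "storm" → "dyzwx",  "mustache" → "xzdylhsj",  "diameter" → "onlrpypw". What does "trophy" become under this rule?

ewzusd

It's a Vigenère-style cipher with numeric key [11,5]: position i shifts by key[i mod 2].
Applying it to trophy: t+11=e, r+5=w, o+11=z, p+5=u, h+11=s, y+5=d.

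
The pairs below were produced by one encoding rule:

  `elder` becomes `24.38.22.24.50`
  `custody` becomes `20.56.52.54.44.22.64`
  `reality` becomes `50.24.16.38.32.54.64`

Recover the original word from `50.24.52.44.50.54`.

e(#5)→24 and l(#12)→38: differences scale by 2, so n = 2·pos + 14. The formula is n = 2×(alphabet index, a=1) + 14.
Decoding 50.24.52.44.50.54: 50→(50−14)÷2=18=r, 24→(24−14)÷2=5=e, 52→(52−14)÷2=19=s, 44→(44−14)÷2=15=o, 50→(50−14)÷2=18=r, 54→(54−14)÷2=20=t.

resort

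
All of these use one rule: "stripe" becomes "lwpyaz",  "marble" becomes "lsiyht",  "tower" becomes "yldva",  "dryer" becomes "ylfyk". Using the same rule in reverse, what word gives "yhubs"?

The output letters match the input read backwards, each shifted +7: stripe reversed is epirts. The word is reversed, then every letter is shifted forward by 7.
Reversing it on yhubs: shift back: y−7=r, h−7=a, u−7=n, b−7=u, s−7=l → ranul; then reverse → lunar.

lunar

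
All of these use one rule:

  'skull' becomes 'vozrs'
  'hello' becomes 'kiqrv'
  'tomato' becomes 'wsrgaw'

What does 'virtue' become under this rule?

In skull: s→v is +3, k→o is +4, u→z is +5, l→r is +6 — the shift increases by 1 each position. Each letter shifts forward by (position + 3), i.e. 3, 4, 5, … — the shift grows by one for each successive letter.
On virtue: v+3=y, i+4=m, r+5=w, t+6=z, u+7=b, e+8=m.

ymwzbm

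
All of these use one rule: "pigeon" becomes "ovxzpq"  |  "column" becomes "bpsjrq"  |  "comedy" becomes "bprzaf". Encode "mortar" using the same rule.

p(15)→o(14) and i(8)→v(21) fit y≡25x+3 (mod 26); the inverse of 25 mod 26 is 25. Each letter's alphabet position (a=0..z=25) is mapped through 25·x+3 mod 26 — an affine cipher.
On mortar: m(12)→25·12+3≡17=r; o(14)→25·14+3≡15=p; r(17)→25·17+3≡12=m; t(19)→25·19+3≡10=k; a(0)→25·0+3≡3=d; r(17)→25·17+3≡12=m (all mod 26).

rpmkdm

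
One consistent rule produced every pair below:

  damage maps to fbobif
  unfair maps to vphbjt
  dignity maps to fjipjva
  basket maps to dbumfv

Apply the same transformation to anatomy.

The shift depends on letter class: consonant d→f is +2, but vowel a→b is +1. Two shifts are in play — +1 for a/e/i/o/u, +2 for every other letter.
On anatomy: a(vowel)+1=b, n(cons)+2=p, a(vowel)+1=b, t(cons)+2=v, o(vowel)+1=p, m(cons)+2=o, y(cons)+2=a.

bpbvpoa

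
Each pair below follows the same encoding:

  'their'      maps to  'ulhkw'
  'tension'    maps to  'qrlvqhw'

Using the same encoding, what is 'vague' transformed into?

hxjdy

The output letters match the input read backwards, each shifted +3: their reversed is rieht. The word is reversed, then every letter is shifted forward by 3.
On vague: reverse → eugav; then shift: e+3=h, u+3=x, g+3=j, a+3=d, v+3=y.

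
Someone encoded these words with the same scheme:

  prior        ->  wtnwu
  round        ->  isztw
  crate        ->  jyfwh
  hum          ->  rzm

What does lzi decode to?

The output letters match the input read backwards, each shifted +5: prior reversed is roirp. The word is reversed, then every letter is shifted forward by 5.
Decoding lzi: shift back: l−5=g, z−5=u, i−5=d → gud; then reverse → dug.

dug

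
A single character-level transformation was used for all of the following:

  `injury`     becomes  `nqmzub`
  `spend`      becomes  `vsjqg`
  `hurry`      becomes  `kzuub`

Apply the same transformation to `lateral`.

ofwjufo

Vowels shift forward by 5 and consonants shift forward by 3.
Applying it to lateral: l(cons)+3=o, a(vowel)+5=f, t(cons)+3=w, e(vowel)+5=j, r(cons)+3=u, a(vowel)+5=f, l(cons)+3=o.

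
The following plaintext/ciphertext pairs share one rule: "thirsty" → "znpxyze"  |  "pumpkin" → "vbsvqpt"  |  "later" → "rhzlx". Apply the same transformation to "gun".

The shift depends on letter class: consonant t→z is +6, but vowel i→p is +7. Vowels shift forward by 7 and consonants shift forward by 6.
For gun: g(cons)+6=m, u(vowel)+7=b, n(cons)+6=t.

mbt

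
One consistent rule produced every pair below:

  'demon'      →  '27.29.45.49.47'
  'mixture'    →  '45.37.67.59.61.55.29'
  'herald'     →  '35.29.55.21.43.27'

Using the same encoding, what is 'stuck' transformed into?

57.59.61.25.41

d(#4)→27 and e(#5)→29: differences scale by 2, so n = 2·pos + 19. The formula is n = 2×(alphabet index, a=1) + 19.
For stuck: s=19→57, t=20→59, u=21→61, c=3→25, k=11→41.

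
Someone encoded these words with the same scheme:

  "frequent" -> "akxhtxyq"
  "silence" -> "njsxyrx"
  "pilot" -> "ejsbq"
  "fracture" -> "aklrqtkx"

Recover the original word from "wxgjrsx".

Each letter's alphabet position (a=0..z=25) is mapped through 3·x+11 mod 26 — an affine cipher.
Reversing it on wxgjrsx: w(22)→9·(22−11)≡21=v; x(23)→9·(23−11)≡4=e; g(6)→9·(6−11)≡7=h; j(9)→9·(9−11)≡8=i; r(17)→9·(17−11)≡2=c; s(18)→9·(18−11)≡11=l; x(23)→9·(23−11)≡4=e (all mod 26).

vehicle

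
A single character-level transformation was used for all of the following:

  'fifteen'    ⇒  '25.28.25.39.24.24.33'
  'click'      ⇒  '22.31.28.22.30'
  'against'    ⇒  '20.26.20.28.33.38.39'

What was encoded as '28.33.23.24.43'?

index

Each letter is replaced by its alphabet position (a=1..z=26) + 19.
Undoing it on 28.33.23.24.43: 28→(28−19)÷1=9=i, 33→(33−19)÷1=14=n, 23→(23−19)÷1=4=d, 24→(24−19)÷1=5=e, 43→(43−19)÷1=24=x.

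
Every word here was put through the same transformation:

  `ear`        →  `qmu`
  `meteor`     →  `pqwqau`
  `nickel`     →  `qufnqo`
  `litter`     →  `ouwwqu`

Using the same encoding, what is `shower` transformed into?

vkazqu

The rule splits by letter class: vowels +12, consonants +3.
Applying it to shower: s(cons)+3=v, h(cons)+3=k, o(vowel)+12=a, w(cons)+3=z, e(vowel)+12=q, r(cons)+3=u.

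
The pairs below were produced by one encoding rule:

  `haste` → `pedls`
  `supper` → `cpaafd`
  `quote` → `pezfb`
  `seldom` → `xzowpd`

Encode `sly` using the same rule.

The output letters match the input read backwards, each shifted +11: haste reversed is etsah. The word is reversed, then every letter is shifted forward by 11.
Applying it to sly: reverse → yls; then shift: y+11=j, l+11=w, s+11=d.

jwd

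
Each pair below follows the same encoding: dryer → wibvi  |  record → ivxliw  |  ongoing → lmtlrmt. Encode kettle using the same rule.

Letters are reflected about the middle of the alphabet (position → 25−position): Atbash.
On kettle: k↔p, e↔v, t↔g, t↔g, l↔o, e↔v.

pvggov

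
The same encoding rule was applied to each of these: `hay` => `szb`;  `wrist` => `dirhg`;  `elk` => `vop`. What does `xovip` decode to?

Letters are reflected about the middle of the alphabet (position → 25−position): Atbash.
Undoing it on xovip: x↔c, o↔l, v↔e, i↔r, p↔k.

clerk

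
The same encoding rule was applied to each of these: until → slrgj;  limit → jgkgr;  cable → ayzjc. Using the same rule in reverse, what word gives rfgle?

Compare letters: u→s is +24, n→l is +24, t→r is +24 — a constant shift. Every letter moves 24 places later in the alphabet, wrapping around z→a.
Undoing it on rfgle: r−24=t, f−24=h, g−24=i, l−24=n, e−24=g.

thing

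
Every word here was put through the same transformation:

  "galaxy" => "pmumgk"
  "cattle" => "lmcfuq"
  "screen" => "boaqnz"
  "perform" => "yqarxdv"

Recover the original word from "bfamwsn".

Shifts by position in galaxy: pos 0: g→p (+9), pos 1: a→m (+12), pos 2: l→u (+9), pos 3: a→m (+12) — repeating every 2. The shifts repeat in a cycle of length 2: positions 0,1,… shift by +9, +12, then the pattern repeats.
Reversing it on bfamwsn: b−9=s, f−12=t, a−9=r, m−12=a, w−9=n, s−12=g, n−9=e.

strange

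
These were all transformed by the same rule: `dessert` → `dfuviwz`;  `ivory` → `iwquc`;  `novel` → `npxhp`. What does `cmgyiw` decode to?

In dessert: d→d is +0, e→f is +1, s→u is +2, s→v is +3 — the shift increases by 1 each position. Letter i (0-indexed) is shifted by i+0, so successive shifts are 0, 1, 2, ….
Undoing it on cmgyiw: c−0=c, m−1=l, g−2=e, y−3=v, i−4=e, w−5=r.

clever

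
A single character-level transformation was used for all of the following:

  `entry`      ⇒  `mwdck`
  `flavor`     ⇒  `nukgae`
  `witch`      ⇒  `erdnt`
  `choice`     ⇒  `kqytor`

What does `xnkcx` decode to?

In entry: e→m is +8, n→w is +9, t→d is +10, r→c is +11 — the shift increases by 1 each position. Each letter shifts forward by (position + 8), i.e. 8, 9, 10, … — the shift grows by one for each successive letter.
Decoding xnkcx: x−8=p, n−9=e, k−10=a, c−11=r, x−12=l.

pearl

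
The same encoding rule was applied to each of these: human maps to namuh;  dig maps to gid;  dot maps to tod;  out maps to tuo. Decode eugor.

The output letters match the input read backwards: human reversed is namuh. The word is simply reversed.
Undoing it on eugor: then reverse → rogue.

rogue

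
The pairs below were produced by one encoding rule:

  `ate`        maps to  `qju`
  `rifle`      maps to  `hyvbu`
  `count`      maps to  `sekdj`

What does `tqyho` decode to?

dairy

Compare letters: a→q is +16, t→j is +16, e→u is +16 — a constant shift. It's a constant shift of +16 (ROT16).
Undoing it on tqyho: t−16=d, q−16=a, y−16=i, h−16=r, o−16=y.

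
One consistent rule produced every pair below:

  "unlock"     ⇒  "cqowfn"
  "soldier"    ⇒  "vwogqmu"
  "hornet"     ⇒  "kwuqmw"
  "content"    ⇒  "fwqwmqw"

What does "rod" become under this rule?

The shift depends on letter class: consonant n→q is +3, but vowel u→c is +8. Two shifts are in play — +8 for a/e/i/o/u, +3 for every other letter.
On rod: r(cons)+3=u, o(vowel)+8=w, d(cons)+3=g.

uwg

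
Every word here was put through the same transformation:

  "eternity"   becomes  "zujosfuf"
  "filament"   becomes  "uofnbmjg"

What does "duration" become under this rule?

opjubsve

Two steps: reverse the string, then apply a Caesar shift of +1.
On duration: reverse → noitarud; then shift: n+1=o, o+1=p, i+1=j, t+1=u, a+1=b, r+1=s, u+1=v, d+1=e.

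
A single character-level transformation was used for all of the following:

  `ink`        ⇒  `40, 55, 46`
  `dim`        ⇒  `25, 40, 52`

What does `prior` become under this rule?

The formula is n = 3×(alphabet index, a=1) + 13.
Applying it to prior: p=16→61, r=18→67, i=9→40, o=15→58, r=18→67.

61, 67, 40, 58, 67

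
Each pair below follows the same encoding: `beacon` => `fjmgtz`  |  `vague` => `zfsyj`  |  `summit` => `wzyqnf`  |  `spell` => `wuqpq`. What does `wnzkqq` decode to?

single

Shifts by position in beacon: pos 0: b→f (+4), pos 1: e→j (+5), pos 2: a→m (+12), pos 3: c→g (+4), pos 4: o→t (+5), pos 5: n→z (+12) — repeating every 3. The shifts repeat in a cycle of length 3: positions 0,1,… shift by +4, +5, +12, then the pattern repeats.
Undoing it on wnzkqq: w−4=s, n−5=i, z−12=n, k−4=g, q−5=l, q−12=e.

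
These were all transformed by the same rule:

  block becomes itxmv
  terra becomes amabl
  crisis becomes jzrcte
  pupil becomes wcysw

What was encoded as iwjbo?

In block: b→i is +7, l→t is +8, o→x is +9, c→m is +10 — the shift increases by 1 each position. The shift increases by 1 at each position, starting from +7: 7, 8, 9, ….
Reversing it on iwjbo: i−7=b, w−8=o, j−9=a, b−10=r, o−11=d.

board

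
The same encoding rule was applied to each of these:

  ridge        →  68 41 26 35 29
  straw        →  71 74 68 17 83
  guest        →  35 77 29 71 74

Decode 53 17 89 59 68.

r(#18)→68 and i(#9)→41: differences scale by 3, so n = 3·pos + 14. Each letter becomes 3×(its alphabet position, a=1..z=26) + 14.
Decoding 53 17 89 59 68: 53→(53−14)÷3=13=m, 17→(17−14)÷3=1=a, 89→(89−14)÷3=25=y, 59→(59−14)÷3=15=o, 68→(68−14)÷3=18=r.

mayor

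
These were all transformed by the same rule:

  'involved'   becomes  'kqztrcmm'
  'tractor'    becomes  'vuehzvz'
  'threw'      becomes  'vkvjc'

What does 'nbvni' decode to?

In involved: i→k is +2, n→q is +3, v→z is +4, o→t is +5 — the shift increases by 1 each position. The shift increases by 1 at each position, starting from +2: 2, 3, 4, ….
Reversing it on nbvni: n−2=l, b−3=y, v−4=r, n−5=i, i−6=c.

lyric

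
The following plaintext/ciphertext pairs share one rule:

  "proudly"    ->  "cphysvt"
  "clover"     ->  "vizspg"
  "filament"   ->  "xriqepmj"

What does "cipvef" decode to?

barley

Read the word backwards and shift each letter +4.
Reversing it on cipvef: shift back: c−4=y, i−4=e, p−4=l, v−4=r, e−4=a, f−4=b → yelrab; then reverse → barley.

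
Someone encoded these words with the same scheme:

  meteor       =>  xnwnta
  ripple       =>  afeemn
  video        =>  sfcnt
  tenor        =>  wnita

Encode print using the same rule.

Treating letters as 0–25, the rule is x ↦ 11x + 21 (mod 26).
On print: p(15)→11·15+21≡4=e; r(17)→11·17+21≡0=a; i(8)→11·8+21≡5=f; n(13)→11·13+21≡8=i; t(19)→11·19+21≡22=w (all mod 26).

eafiw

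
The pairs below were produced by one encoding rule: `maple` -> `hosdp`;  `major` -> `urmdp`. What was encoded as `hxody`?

The output letters match the input read backwards, each shifted +3: maple reversed is elpam. Read the word backwards and shift each letter +3.
Reversing it on hxody: shift back: h−3=e, x−3=u, o−3=l, d−3=a, y−3=v → eulav; then reverse → value.

value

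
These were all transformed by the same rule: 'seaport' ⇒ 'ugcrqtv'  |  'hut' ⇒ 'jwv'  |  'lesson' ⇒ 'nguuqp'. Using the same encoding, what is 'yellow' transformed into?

agnnqy

This is a Caesar cipher with shift 2.
On yellow: y+2=a, e+2=g, l+2=n, l+2=n, o+2=q, w+2=y.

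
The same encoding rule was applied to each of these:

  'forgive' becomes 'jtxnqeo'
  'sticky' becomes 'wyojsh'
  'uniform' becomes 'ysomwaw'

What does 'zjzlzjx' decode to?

veteran

In forgive: f→j is +4, o→t is +5, r→x is +6, g→n is +7 — the shift increases by 1 each position. The shift increases by 1 at each position, starting from +4: 4, 5, 6, ….
Reversing it on zjzlzjx: z−4=v, j−5=e, z−6=t, l−7=e, z−8=r, j−9=a, x−10=n.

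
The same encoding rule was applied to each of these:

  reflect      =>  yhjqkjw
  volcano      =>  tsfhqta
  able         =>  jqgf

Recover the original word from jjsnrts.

nominee

The output letters match the input read backwards, each shifted +5: reflect reversed is tcelfer. Read the word backwards and shift each letter +5.
Decoding jjsnrts: shift back: j−5=e, j−5=e, s−5=n, n−5=i, r−5=m, t−5=o, s−5=n → eenimon; then reverse → nominee.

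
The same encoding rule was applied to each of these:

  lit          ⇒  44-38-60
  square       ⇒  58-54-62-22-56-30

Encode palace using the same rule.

52-22-44-22-26-30

The formula is n = 2×(alphabet index, a=1) + 20.
For palace: p=16→52, a=1→22, l=12→44, a=1→22, c=3→26, e=5→30.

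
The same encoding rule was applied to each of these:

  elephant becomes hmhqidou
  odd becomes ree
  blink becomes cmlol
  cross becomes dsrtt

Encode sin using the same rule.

tlo

Vowels shift forward by 3 and consonants shift forward by 1.
For sin: s(cons)+1=t, i(vowel)+3=l, n(cons)+1=o.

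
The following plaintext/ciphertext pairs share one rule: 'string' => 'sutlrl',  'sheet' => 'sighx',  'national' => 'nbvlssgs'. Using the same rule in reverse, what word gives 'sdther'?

scream

Each letter shifts forward by its position index (0, 1, 2, …) — the shift grows by one for each successive letter.
Decoding sdther: s−0=s, d−1=c, t−2=r, h−3=e, e−4=a, r−5=m.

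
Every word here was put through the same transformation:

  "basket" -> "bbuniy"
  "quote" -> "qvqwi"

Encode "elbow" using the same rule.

Letter i (0-indexed) is shifted by i+0, so successive shifts are 0, 1, 2, ….
For elbow: e+0=e, l+1=m, b+2=d, o+3=r, w+4=a.

emdra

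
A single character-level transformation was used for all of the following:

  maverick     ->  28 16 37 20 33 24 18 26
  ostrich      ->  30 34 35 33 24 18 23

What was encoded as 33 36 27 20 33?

ruler

Letters become their 1-based position plus 15 (so a→16, b→17, …).
Undoing it on 33 36 27 20 33: 33→(33−15)÷1=18=r, 36→(36−15)÷1=21=u, 27→(27−15)÷1=12=l, 20→(20−15)÷1=5=e, 33→(33−15)÷1=18=r.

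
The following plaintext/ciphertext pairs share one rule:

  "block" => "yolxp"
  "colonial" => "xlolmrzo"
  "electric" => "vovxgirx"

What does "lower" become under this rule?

oldvi

Each pair mirrors across the alphabet (b↔y, l↔o, o↔l): positions sum to 25. Each letter is replaced by its mirror in the alphabet: a↔z, b↔y, c↔x, and so on (the Atbash cipher).
Applying it to lower: l↔o, o↔l, w↔d, e↔v, r↔i.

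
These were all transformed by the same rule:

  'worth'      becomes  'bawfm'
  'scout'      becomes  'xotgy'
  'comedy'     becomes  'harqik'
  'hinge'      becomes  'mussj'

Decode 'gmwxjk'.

barley

Shifts by position in worth: pos 0: w→b (+5), pos 1: o→a (+12), pos 2: r→w (+5), pos 3: t→f (+12) — repeating every 2. It's a Vigenère-style cipher with numeric key [5,12]: position i shifts by key[i mod 2].
Decoding gmwxjk: g−5=b, m−12=a, w−5=r, x−12=l, j−5=e, k−12=y.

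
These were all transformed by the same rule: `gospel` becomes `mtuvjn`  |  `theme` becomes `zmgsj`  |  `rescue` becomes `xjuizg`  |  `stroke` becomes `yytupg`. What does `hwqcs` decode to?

brown

It's a Vigenère-style cipher with numeric key [6,5,2]: position i shifts by key[i mod 3].
Reversing it on hwqcs: h−6=b, w−5=r, q−2=o, c−6=w, s−5=n.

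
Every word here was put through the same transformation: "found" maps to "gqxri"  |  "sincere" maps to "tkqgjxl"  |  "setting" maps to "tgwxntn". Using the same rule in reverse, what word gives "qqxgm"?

pouch

The shift increases by 1 at each position, starting from +1: 1, 2, 3, ….
Decoding qqxgm: q−1=p, q−2=o, x−3=u, g−4=c, m−5=h.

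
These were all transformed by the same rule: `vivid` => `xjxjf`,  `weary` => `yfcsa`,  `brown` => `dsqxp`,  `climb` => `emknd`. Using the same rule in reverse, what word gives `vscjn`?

trail

Shifts by position in vivid: pos 0: v→x (+2), pos 1: i→j (+1), pos 2: v→x (+2), pos 3: i→j (+1) — repeating every 2. The shifts repeat in a cycle of length 2: positions 0,1,… shift by +2, +1, then the pattern repeats.
Undoing it on vscjn: v−2=t, s−1=r, c−2=a, j−1=i, n−2=l.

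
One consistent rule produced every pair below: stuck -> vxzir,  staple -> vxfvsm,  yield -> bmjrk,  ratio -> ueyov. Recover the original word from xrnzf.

unity

Letter i (0-indexed) is shifted by i+3, so successive shifts are 3, 4, 5, ….
Reversing it on xrnzf: x−3=u, r−4=n, n−5=i, z−6=t, f−7=y.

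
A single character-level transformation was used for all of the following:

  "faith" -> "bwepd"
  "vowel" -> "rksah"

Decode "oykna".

Compare letters: f→b is +22, a→w is +22, i→e is +22 — a constant shift. This is a Caesar cipher with shift 22.
Decoding oykna: o−22=s, y−22=c, k−22=o, n−22=r, a−22=e.

score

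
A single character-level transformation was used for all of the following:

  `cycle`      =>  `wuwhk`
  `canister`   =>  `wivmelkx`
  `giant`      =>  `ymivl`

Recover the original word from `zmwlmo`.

victim

c(2)→w(22) and y(24)→u(20) fit y≡7x+8 (mod 26); the inverse of 7 mod 26 is 15. Each letter's alphabet position (a=0..z=25) is mapped through 7·x+8 mod 26 — an affine cipher.
Undoing it on zmwlmo: z(25)→15·(25−8)≡21=v; m(12)→15·(12−8)≡8=i; w(22)→15·(22−8)≡2=c; l(11)→15·(11−8)≡19=t; m(12)→15·(12−8)≡8=i; o(14)→15·(14−8)≡12=m (all mod 26).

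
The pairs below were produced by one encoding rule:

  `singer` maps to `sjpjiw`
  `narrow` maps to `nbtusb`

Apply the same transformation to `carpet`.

cbtsiy

In singer: s→s is +0, i→j is +1, n→p is +2, g→j is +3 — the shift increases by 1 each position. Letter i (0-indexed) is shifted by i+0, so successive shifts are 0, 1, 2, ….
On carpet: c+0=c, a+1=b, r+2=t, p+3=s, e+4=i, t+5=y.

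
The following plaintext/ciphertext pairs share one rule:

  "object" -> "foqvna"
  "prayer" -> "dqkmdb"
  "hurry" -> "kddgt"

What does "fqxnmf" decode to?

The output letters match the input read backwards, each shifted +12: object reversed is tcejbo. Two steps: reverse the string, then apply a Caesar shift of +12.
Undoing it on fqxnmf: shift back: f−12=t, q−12=e, x−12=l, n−12=b, m−12=a, f−12=t → telbat; then reverse → tablet.

tablet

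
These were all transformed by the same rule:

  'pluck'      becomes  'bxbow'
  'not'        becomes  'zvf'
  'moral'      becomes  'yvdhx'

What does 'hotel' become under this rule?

Two shifts are in play — +7 for a/e/i/o/u, +12 for every other letter.
Applying it to hotel: h(cons)+12=t, o(vowel)+7=v, t(cons)+12=f, e(vowel)+7=l, l(cons)+12=x.

tvflx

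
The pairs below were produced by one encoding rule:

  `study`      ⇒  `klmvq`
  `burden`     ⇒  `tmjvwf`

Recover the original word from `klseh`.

Compare letters: s→k is +18, t→l is +18, u→m is +18 — a constant shift. It's a constant shift of +18 (ROT18).
Reversing it on klseh: k−18=s, l−18=t, s−18=a, e−18=m, h−18=p.

stamp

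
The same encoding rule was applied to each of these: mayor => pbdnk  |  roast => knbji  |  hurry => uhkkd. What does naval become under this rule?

m(12)→p(15) and a(0)→b(1) fit y≡25x+1 (mod 26); the inverse of 25 mod 26 is 25. Each letter's alphabet position (a=0..z=25) is mapped through 25·x+1 mod 26 — an affine cipher.
Applying it to naval: n(13)→25·13+1≡14=o; a(0)→25·0+1≡1=b; v(21)→25·21+1≡6=g; a(0)→25·0+1≡1=b; l(11)→25·11+1≡16=q (all mod 26).

obgbq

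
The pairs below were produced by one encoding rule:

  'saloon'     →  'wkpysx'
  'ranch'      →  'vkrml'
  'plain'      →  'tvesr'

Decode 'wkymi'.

sauce

Shifts by position in saloon: pos 0: s→w (+4), pos 1: a→k (+10), pos 2: l→p (+4), pos 3: o→y (+10) — repeating every 2. A repeating key of period 2 is used — shifts +4, +10 over and over.
Reversing it on wkymi: w−4=s, k−10=a, y−4=u, m−10=c, i−4=e.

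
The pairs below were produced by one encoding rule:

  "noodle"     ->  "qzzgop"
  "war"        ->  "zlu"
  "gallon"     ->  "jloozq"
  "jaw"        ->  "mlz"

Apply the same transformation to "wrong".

Two shifts are in play — +11 for a/e/i/o/u, +3 for every other letter.
On wrong: w(cons)+3=z, r(cons)+3=u, o(vowel)+11=z, n(cons)+3=q, g(cons)+3=j.

zuzqj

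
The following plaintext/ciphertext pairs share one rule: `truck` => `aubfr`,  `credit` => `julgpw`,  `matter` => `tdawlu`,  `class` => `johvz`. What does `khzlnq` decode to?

Shifts by position in truck: pos 0: t→a (+7), pos 1: r→u (+3), pos 2: u→b (+7), pos 3: c→f (+3) — repeating every 2. The shifts repeat in a cycle of length 2: positions 0,1,… shift by +7, +3, then the pattern repeats.
Undoing it on khzlnq: k−7=d, h−3=e, z−7=s, l−3=i, n−7=g, q−3=n.

design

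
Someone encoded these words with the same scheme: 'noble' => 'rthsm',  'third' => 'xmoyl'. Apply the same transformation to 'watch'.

In noble: n→r is +4, o→t is +5, b→h is +6, l→s is +7 — the shift increases by 1 each position. Each letter shifts forward by (position + 4), i.e. 4, 5, 6, … — the shift grows by one for each successive letter.
Applying it to watch: w+4=a, a+5=f, t+6=z, c+7=j, h+8=p.

afzjp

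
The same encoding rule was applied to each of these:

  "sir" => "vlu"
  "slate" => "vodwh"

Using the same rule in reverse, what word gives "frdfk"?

Compare letters: s→v is +3, i→l is +3, r→u is +3 — a constant shift. This is a Caesar cipher with shift 3.
Reversing it on frdfk: f−3=c, r−3=o, d−3=a, f−3=c, k−3=h.

coach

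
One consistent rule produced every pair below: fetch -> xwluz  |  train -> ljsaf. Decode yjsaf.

grain

Compare letters: f→x is +18, e→w is +18, t→l is +18 — a constant shift. Every letter moves 18 places later in the alphabet, wrapping around z→a.
Undoing it on yjsaf: y−18=g, j−18=r, s−18=a, a−18=i, f−18=n.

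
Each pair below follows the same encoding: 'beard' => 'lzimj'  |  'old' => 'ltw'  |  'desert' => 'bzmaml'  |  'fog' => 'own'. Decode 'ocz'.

rug

Two steps: reverse the string, then apply a Caesar shift of +8.
Undoing it on ocz: shift back: o−8=g, c−8=u, z−8=r → gur; then reverse → rug.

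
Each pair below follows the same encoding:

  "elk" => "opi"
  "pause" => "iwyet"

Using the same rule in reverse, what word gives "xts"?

opt

The output letters match the input read backwards, each shifted +4: elk reversed is kle. Two steps: reverse the string, then apply a Caesar shift of +4.
Reversing it on xts: shift back: x−4=t, t−4=p, s−4=o → tpo; then reverse → opt.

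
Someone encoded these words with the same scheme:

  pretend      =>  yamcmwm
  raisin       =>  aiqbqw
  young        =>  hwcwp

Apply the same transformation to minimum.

vqwqvcv

The shift depends on letter class: consonant p→y is +9, but vowel e→m is +8. The rule splits by letter class: vowels +8, consonants +9.
Applying it to minimum: m(cons)+9=v, i(vowel)+8=q, n(cons)+9=w, i(vowel)+8=q, m(cons)+9=v, u(vowel)+8=c, m(cons)+9=v.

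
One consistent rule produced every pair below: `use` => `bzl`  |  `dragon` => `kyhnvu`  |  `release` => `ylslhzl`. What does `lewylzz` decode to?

express

This is a Caesar cipher with shift 7.
Decoding lewylzz: l−7=e, e−7=x, w−7=p, y−7=r, l−7=e, z−7=s, z−7=s.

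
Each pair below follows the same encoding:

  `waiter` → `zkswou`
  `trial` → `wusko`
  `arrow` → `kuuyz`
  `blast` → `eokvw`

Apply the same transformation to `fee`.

The rule splits by letter class: vowels +10, consonants +3.
Applying it to fee: f(cons)+3=i, e(vowel)+10=o, e(vowel)+10=o.

ioo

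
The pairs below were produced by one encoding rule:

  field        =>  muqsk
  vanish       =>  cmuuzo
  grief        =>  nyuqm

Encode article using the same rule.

myaujsq

The shift depends on letter class: consonant f→m is +7, but vowel i→u is +12. Two shifts are in play — +12 for a/e/i/o/u, +7 for every other letter.
Applying it to article: a(vowel)+12=m, r(cons)+7=y, t(cons)+7=a, i(vowel)+12=u, c(cons)+7=j, l(cons)+7=s, e(vowel)+12=q.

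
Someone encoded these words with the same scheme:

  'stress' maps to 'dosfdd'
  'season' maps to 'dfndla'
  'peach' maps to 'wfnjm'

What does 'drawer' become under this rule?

s(18)→d(3) and t(19)→o(14) fit y≡11x+13 (mod 26); the inverse of 11 mod 26 is 19. This is an affine cipher: with a=0,…,z=25, each position x becomes (11x+13) mod 26.
On drawer: d(3)→11·3+13≡20=u; r(17)→11·17+13≡18=s; a(0)→11·0+13≡13=n; w(22)→11·22+13≡21=v; e(4)→11·4+13≡5=f; r(17)→11·17+13≡18=s (all mod 26).

usnvfs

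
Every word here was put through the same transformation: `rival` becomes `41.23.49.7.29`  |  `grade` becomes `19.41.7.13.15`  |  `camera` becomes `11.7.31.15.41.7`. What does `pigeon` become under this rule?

37.23.19.15.35.33

r(#18)→41 and i(#9)→23: differences scale by 2, so n = 2·pos + 5. Each letter becomes 2×(its alphabet position, a=1..z=26) + 5.
For pigeon: p=16→37, i=9→23, g=7→19, e=5→15, o=15→35, n=14→33.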